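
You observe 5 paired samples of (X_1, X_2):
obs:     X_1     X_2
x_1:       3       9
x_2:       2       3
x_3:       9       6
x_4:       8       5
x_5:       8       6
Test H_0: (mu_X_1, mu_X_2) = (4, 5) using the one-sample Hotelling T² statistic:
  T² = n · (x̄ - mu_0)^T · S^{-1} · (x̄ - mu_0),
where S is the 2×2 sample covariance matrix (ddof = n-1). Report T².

Step 1 — sample mean vector:
  mean(X_1) = (3 + 2 + 9 + 8 + 8) / 5 = 30/5 = 6
  mean(X_2) = (9 + 3 + 6 + 5 + 6) / 5 = 29/5 = 5.8
  x̄ = (6, 5.8),  deviation x̄ - mu_0 = (6, 5.8) - (4, 5) = (2, 0.8).

Step 2 — sample covariance matrix, S[i,j] = (1/(n-1)) · Σ_k (x_{k,i} - mean_i) · (x_{k,j} - mean_j), divisor n-1 = 4:
  S[X_1,X_1] = ((-3)·(-3) + (-4)·(-4) + (3)·(3) + (2)·(2) + (2)·(2)) / 4 = 42/4 = 10.5
  S[X_1,X_2] = ((-3)·(3.2) + (-4)·(-2.8) + (3)·(0.2) + (2)·(-0.8) + (2)·(0.2)) / 4 = 1/4 = 0.25
  S[X_2,X_2] = ((3.2)·(3.2) + (-2.8)·(-2.8) + (0.2)·(0.2) + (-0.8)·(-0.8) + (0.2)·(0.2)) / 4 = 18.8/4 = 4.7
  S = [[10.5, 0.25],
 [0.25, 4.7]].

Step 3 — invert S. det(S) = 10.5·4.7 - (0.25)² = 49.2875.
  S^{-1} = (1/det) · [[d, -b], [-b, a]] = [[0.0954, -0.0051],
 [-0.0051, 0.213]].

Step 4 — quadratic form (x̄ - mu_0)^T · S^{-1} · (x̄ - mu_0):
  S^{-1} · (x̄ - mu_0) = (0.1867, 0.1603),
  (x̄ - mu_0)^T · [...] = (2)·(0.1867) + (0.8)·(0.1603) = 0.5015.

Step 5 — scale by n: T² = 5 · 0.5015 = 2.5077.

T² ≈ 2.5077


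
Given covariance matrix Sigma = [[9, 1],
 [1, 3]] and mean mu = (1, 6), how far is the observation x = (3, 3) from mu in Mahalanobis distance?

Step 1 — centre the observation: (x - mu) = (2, -3).

Step 2 — invert Sigma. det(Sigma) = 9·3 - (1)² = 26.
  Sigma^{-1} = (1/det) · [[d, -b], [-b, a]] = [[0.1154, -0.0385],
 [-0.0385, 0.3462]].

Step 3 — form the quadratic (x - mu)^T · Sigma^{-1} · (x - mu):
  Sigma^{-1} · (x - mu) = (0.3462, -1.1154).
  (x - mu)^T · [Sigma^{-1} · (x - mu)] = (2)·(0.3462) + (-3)·(-1.1154) = 4.0385.

Step 4 — take square root: d = √(4.0385) ≈ 2.0096.

d(x, mu) = √(4.0385) ≈ 2.0096


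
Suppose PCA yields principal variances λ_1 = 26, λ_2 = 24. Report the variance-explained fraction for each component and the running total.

Step 1 — total variance = trace(Sigma) = Σ λ_i = 26 + 24 = 50.

Step 2 — fraction explained by component i = λ_i / Σ λ:
  PC1: 26/50 = 0.52
  PC2: 24/50 = 0.48

Step 3 — cumulative fraction after k components = (λ_1 + ... + λ_k) / Σ λ:
  k = 1: 26/50 = 0.52
  k = 2: (26 + 24)/50 = 50/50 = 1

Summary (fraction, with percent):

explained: PC1 0.52 (52%), PC2 0.48 (48%);  cumulative: 0.52, 1


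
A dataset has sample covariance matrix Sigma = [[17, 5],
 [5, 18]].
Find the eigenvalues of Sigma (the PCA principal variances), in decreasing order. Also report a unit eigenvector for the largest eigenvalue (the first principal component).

Step 1 — characteristic polynomial of 2×2 Sigma:
  det(Sigma - λI) = λ² - trace · λ + det = 0.
  trace = 17 + 18 = 35, det = 17·18 - (5)² = 281.
Step 2 — discriminant:
  Δ = trace² - 4·det = 1225 - 1124 = 101.
Step 3 — eigenvalues:
  λ = (trace ± √Δ)/2 = (35 ± 10.0499)/2,
  λ_1 = 22.5249,  λ_2 = 12.4751.

Step 4 — unit eigenvector for λ_1: solve (Sigma - λ_1 I)v = 0. First row:
  (17 - 22.5249)·v_x + (5)·v_y = 0, i.e. (-5.5249)·v_x + (5)·v_y = 0,
  so v ∝ (b, λ_1 - a) = (5, 5.5249) = u.
  ||u|| = √((5)² + (5.5249)²) = √(55.5249) ≈ 7.4515,
  v_1 = u/||u|| ≈ (0.671, 0.7415) (||v_1|| = 1).

λ_1 = 22.5249,  λ_2 = 12.4751;  v_1 ≈ (0.671, 0.7415)


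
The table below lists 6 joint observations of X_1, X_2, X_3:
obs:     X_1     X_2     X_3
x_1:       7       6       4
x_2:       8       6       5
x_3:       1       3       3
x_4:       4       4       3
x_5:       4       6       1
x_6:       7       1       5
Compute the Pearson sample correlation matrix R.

Step 1 — column means:
  mean(X_1) = (7 + 8 + 1 + 4 + 4 + 7) / 6 = 31/6 = 5.1667
  mean(X_2) = (6 + 6 + 3 + 4 + 6 + 1) / 6 = 26/6 = 4.3333
  mean(X_3) = (4 + 5 + 3 + 3 + 1 + 5) / 6 = 21/6 = 3.5

Step 2 — sample variances and covariances s[i,j] = (1/(n-1)) · Σ_k (x_{k,i} - mean_i) · (x_{k,j} - mean_j), with n-1 = 5:
  s[X_1,X_1] = ((1.8333)·(1.8333) + (2.8333)·(2.8333) + (-4.1667)·(-4.1667) + (-1.1667)·(-1.1667) + (-1.1667)·(-1.1667) + (1.8333)·(1.8333)) / 5 = 34.8333/5 = 6.9667
  s[X_1,X_2] = ((1.8333)·(1.6667) + (2.8333)·(1.6667) + (-4.1667)·(-1.3333) + (-1.1667)·(-0.3333) + (-1.1667)·(1.6667) + (1.8333)·(-3.3333)) / 5 = 5.6667/5 = 1.1333
  s[X_1,X_3] = ((1.8333)·(0.5) + (2.8333)·(1.5) + (-4.1667)·(-0.5) + (-1.1667)·(-0.5) + (-1.1667)·(-2.5) + (1.8333)·(1.5)) / 5 = 13.5/5 = 2.7
  s[X_2,X_2] = ((1.6667)·(1.6667) + (1.6667)·(1.6667) + (-1.3333)·(-1.3333) + (-0.3333)·(-0.3333) + (1.6667)·(1.6667) + (-3.3333)·(-3.3333)) / 5 = 21.3333/5 = 4.2667
  s[X_2,X_3] = ((1.6667)·(0.5) + (1.6667)·(1.5) + (-1.3333)·(-0.5) + (-0.3333)·(-0.5) + (1.6667)·(-2.5) + (-3.3333)·(1.5)) / 5 = -5/5 = -1
  s[X_3,X_3] = ((0.5)·(0.5) + (1.5)·(1.5) + (-0.5)·(-0.5) + (-0.5)·(-0.5) + (-2.5)·(-2.5) + (1.5)·(1.5)) / 5 = 11.5/5 = 2.3
  Sample standard deviations s_i = √(s[i,i]):
  s(X_1) = √(6.9667) = 2.6394
  s(X_2) = √(4.2667) = 2.0656
  s(X_3) = √(2.3) = 1.5166

Step 3 — r_{ij} = s_{ij} / (s_i · s_j):
  r[X_1,X_1] = 1 (diagonal).
  r[X_1,X_2] = 1.1333 / (2.6394 · 2.0656) = 1.1333 / 5.452 = 0.2079
  r[X_1,X_3] = 2.7 / (2.6394 · 1.5166) = 2.7 / 4.0029 = 0.6745
  r[X_2,X_2] = 1 (diagonal).
  r[X_2,X_3] = -1 / (2.0656 · 1.5166) = -1 / 3.1326 = -0.3192
  r[X_3,X_3] = 1 (diagonal).

R is symmetric with unit diagonal. Assembling:

R = [[1, 0.2079, 0.6745],
 [0.2079, 1, -0.3192],
 [0.6745, -0.3192, 1]]


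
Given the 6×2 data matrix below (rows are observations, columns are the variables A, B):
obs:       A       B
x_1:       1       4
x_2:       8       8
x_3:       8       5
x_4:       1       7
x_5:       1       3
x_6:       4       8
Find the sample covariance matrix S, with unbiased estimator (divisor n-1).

Step 1 — column means:
  mean(A) = (1 + 8 + 8 + 1 + 1 + 4) / 6 = 23/6 = 3.8333
  mean(B) = (4 + 8 + 5 + 7 + 3 + 8) / 6 = 35/6 = 5.8333

Step 2 — sample covariance S[i,j] = (1/(n-1)) · Σ_k (x_{k,i} - mean_i) · (x_{k,j} - mean_j), with n-1 = 5.
  S[A,A] = ((-2.8333)·(-2.8333) + (4.1667)·(4.1667) + (4.1667)·(4.1667) + (-2.8333)·(-2.8333) + (-2.8333)·(-2.8333) + (0.1667)·(0.1667)) / 5 = 58.8333/5 = 11.7667
  S[A,B] = ((-2.8333)·(-1.8333) + (4.1667)·(2.1667) + (4.1667)·(-0.8333) + (-2.8333)·(1.1667) + (-2.8333)·(-2.8333) + (0.1667)·(2.1667)) / 5 = 15.8333/5 = 3.1667
  S[B,B] = ((-1.8333)·(-1.8333) + (2.1667)·(2.1667) + (-0.8333)·(-0.8333) + (1.1667)·(1.1667) + (-2.8333)·(-2.8333) + (2.1667)·(2.1667)) / 5 = 22.8333/5 = 4.5667

S is symmetric (S[j,i] = S[i,j]). Assembling:

S = [[11.7667, 3.1667],
 [3.1667, 4.5667]]


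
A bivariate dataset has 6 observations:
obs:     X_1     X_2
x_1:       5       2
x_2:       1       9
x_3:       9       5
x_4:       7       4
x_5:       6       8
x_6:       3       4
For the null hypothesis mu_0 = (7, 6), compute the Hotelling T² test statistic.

Step 1 — sample mean vector:
  mean(X_1) = (5 + 1 + 9 + 7 + 6 + 3) / 6 = 31/6 = 5.1667
  mean(X_2) = (2 + 9 + 5 + 4 + 8 + 4) / 6 = 32/6 = 5.3333
  x̄ = (5.1667, 5.3333),  deviation x̄ - mu_0 = (5.1667, 5.3333) - (7, 6) = (-1.8333, -0.6667).

Step 2 — sample covariance matrix, S[i,j] = (1/(n-1)) · Σ_k (x_{k,i} - mean_i) · (x_{k,j} - mean_j), divisor n-1 = 5:
  S[X_1,X_1] = ((-0.1667)·(-0.1667) + (-4.1667)·(-4.1667) + (3.8333)·(3.8333) + (1.8333)·(1.8333) + (0.8333)·(0.8333) + (-2.1667)·(-2.1667)) / 5 = 40.8333/5 = 8.1667
  S[X_1,X_2] = ((-0.1667)·(-3.3333) + (-4.1667)·(3.6667) + (3.8333)·(-0.3333) + (1.8333)·(-1.3333) + (0.8333)·(2.6667) + (-2.1667)·(-1.3333)) / 5 = -13.3333/5 = -2.6667
  S[X_2,X_2] = ((-3.3333)·(-3.3333) + (3.6667)·(3.6667) + (-0.3333)·(-0.3333) + (-1.3333)·(-1.3333) + (2.6667)·(2.6667) + (-1.3333)·(-1.3333)) / 5 = 35.3333/5 = 7.0667
  S = [[8.1667, -2.6667],
 [-2.6667, 7.0667]].

Step 3 — invert S. det(S) = 8.1667·7.0667 - (-2.6667)² = 50.6.
  S^{-1} = (1/det) · [[d, -b], [-b, a]] = [[0.1397, 0.0527],
 [0.0527, 0.1614]].

Step 4 — quadratic form (x̄ - mu_0)^T · S^{-1} · (x̄ - mu_0):
  S^{-1} · (x̄ - mu_0) = (-0.2912, -0.2042),
  (x̄ - mu_0)^T · [...] = (-1.8333)·(-0.2912) + (-0.6667)·(-0.2042) = 0.67.

Step 5 — scale by n: T² = 6 · 0.67 = 4.0198.

T² ≈ 4.0198


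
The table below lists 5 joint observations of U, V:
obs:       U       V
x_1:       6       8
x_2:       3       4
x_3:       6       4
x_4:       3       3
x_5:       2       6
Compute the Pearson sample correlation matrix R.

Step 1 — column means:
  mean(U) = (6 + 3 + 6 + 3 + 2) / 5 = 20/5 = 4
  mean(V) = (8 + 4 + 4 + 3 + 6) / 5 = 25/5 = 5

Step 2 — sample variances and covariances s[i,j] = (1/(n-1)) · Σ_k (x_{k,i} - mean_i) · (x_{k,j} - mean_j), with n-1 = 4:
  s[U,U] = ((2)·(2) + (-1)·(-1) + (2)·(2) + (-1)·(-1) + (-2)·(-2)) / 4 = 14/4 = 3.5
  s[U,V] = ((2)·(3) + (-1)·(-1) + (2)·(-1) + (-1)·(-2) + (-2)·(1)) / 4 = 5/4 = 1.25
  s[V,V] = ((3)·(3) + (-1)·(-1) + (-1)·(-1) + (-2)·(-2) + (1)·(1)) / 4 = 16/4 = 4
  Sample standard deviations s_i = √(s[i,i]):
  s(U) = √(3.5) = 1.8708
  s(V) = √(4) = 2

Step 3 — r_{ij} = s_{ij} / (s_i · s_j):
  r[U,U] = 1 (diagonal).
  r[U,V] = 1.25 / (1.8708 · 2) = 1.25 / 3.7417 = 0.3341
  r[V,V] = 1 (diagonal).

R is symmetric with unit diagonal. Assembling:

R = [[1, 0.3341],
 [0.3341, 1]]


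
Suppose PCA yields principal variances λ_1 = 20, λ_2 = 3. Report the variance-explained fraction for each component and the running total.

Step 1 — total variance = trace(Sigma) = Σ λ_i = 20 + 3 = 23.

Step 2 — fraction explained by component i = λ_i / Σ λ:
  PC1: 20/23 = 0.8696
  PC2: 3/23 = 0.1304

Step 3 — cumulative fraction after k components = (λ_1 + ... + λ_k) / Σ λ:
  k = 1: 20/23 = 0.8696
  k = 2: (20 + 3)/23 = 23/23 = 1

Summary (fraction, with percent):

explained: PC1 0.8696 (86.96%), PC2 0.1304 (13.04%);  cumulative: 0.8696, 1


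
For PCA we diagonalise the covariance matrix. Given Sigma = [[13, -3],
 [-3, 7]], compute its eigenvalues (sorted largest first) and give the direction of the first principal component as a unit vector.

Step 1 — characteristic polynomial of 2×2 Sigma:
  det(Sigma - λI) = λ² - trace · λ + det = 0.
  trace = 13 + 7 = 20, det = 13·7 - (-3)² = 82.
Step 2 — discriminant:
  Δ = trace² - 4·det = 400 - 328 = 72.
Step 3 — eigenvalues:
  λ = (trace ± √Δ)/2 = (20 ± 8.4853)/2,
  λ_1 = 14.2426,  λ_2 = 5.7574.

Step 4 — unit eigenvector for λ_1: solve (Sigma - λ_1 I)v = 0. First row:
  (13 - 14.2426)·v_x + (-3)·v_y = 0, i.e. (-1.2426)·v_x + (-3)·v_y = 0,
  so v ∝ (b, λ_1 - a) = (-3, 1.2426); multiply by -1 so the first entry is positive: u = (3, -1.2426).
  ||u|| = √((3)² + (-1.2426)²) = √(10.5442) ≈ 3.2472,
  v_1 = u/||u|| ≈ (0.9239, -0.3827) (||v_1|| = 1).

λ_1 = 14.2426,  λ_2 = 5.7574;  v_1 ≈ (0.9239, -0.3827)


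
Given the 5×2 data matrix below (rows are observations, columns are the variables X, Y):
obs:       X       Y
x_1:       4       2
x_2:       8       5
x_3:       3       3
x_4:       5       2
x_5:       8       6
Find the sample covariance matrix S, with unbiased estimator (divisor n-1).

Step 1 — column means:
  mean(X) = (4 + 8 + 3 + 5 + 8) / 5 = 28/5 = 5.6
  mean(Y) = (2 + 5 + 3 + 2 + 6) / 5 = 18/5 = 3.6

Step 2 — sample covariance S[i,j] = (1/(n-1)) · Σ_k (x_{k,i} - mean_i) · (x_{k,j} - mean_j), with n-1 = 4.
  S[X,X] = ((-1.6)·(-1.6) + (2.4)·(2.4) + (-2.6)·(-2.6) + (-0.6)·(-0.6) + (2.4)·(2.4)) / 4 = 21.2/4 = 5.3
  S[X,Y] = ((-1.6)·(-1.6) + (2.4)·(1.4) + (-2.6)·(-0.6) + (-0.6)·(-1.6) + (2.4)·(2.4)) / 4 = 14.2/4 = 3.55
  S[Y,Y] = ((-1.6)·(-1.6) + (1.4)·(1.4) + (-0.6)·(-0.6) + (-1.6)·(-1.6) + (2.4)·(2.4)) / 4 = 13.2/4 = 3.3

S is symmetric (S[j,i] = S[i,j]). Assembling:

S = [[5.3, 3.55],
 [3.55, 3.3]]


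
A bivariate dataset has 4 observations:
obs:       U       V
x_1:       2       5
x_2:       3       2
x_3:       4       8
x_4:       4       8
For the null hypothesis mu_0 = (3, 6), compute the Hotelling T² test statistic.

Step 1 — sample mean vector:
  mean(U) = (2 + 3 + 4 + 4) / 4 = 13/4 = 3.25
  mean(V) = (5 + 2 + 8 + 8) / 4 = 23/4 = 5.75
  x̄ = (3.25, 5.75),  deviation x̄ - mu_0 = (3.25, 5.75) - (3, 6) = (0.25, -0.25).

Step 2 — sample covariance matrix, S[i,j] = (1/(n-1)) · Σ_k (x_{k,i} - mean_i) · (x_{k,j} - mean_j), divisor n-1 = 3:
  S[U,U] = ((-1.25)·(-1.25) + (-0.25)·(-0.25) + (0.75)·(0.75) + (0.75)·(0.75)) / 3 = 2.75/3 = 0.9167
  S[U,V] = ((-1.25)·(-0.75) + (-0.25)·(-3.75) + (0.75)·(2.25) + (0.75)·(2.25)) / 3 = 5.25/3 = 1.75
  S[V,V] = ((-0.75)·(-0.75) + (-3.75)·(-3.75) + (2.25)·(2.25) + (2.25)·(2.25)) / 3 = 24.75/3 = 8.25
  S = [[0.9167, 1.75],
 [1.75, 8.25]].

Step 3 — invert S. det(S) = 0.9167·8.25 - (1.75)² = 4.5.
  S^{-1} = (1/det) · [[d, -b], [-b, a]] = [[1.8333, -0.3889],
 [-0.3889, 0.2037]].

Step 4 — quadratic form (x̄ - mu_0)^T · S^{-1} · (x̄ - mu_0):
  S^{-1} · (x̄ - mu_0) = (0.5556, -0.1481),
  (x̄ - mu_0)^T · [...] = (0.25)·(0.5556) + (-0.25)·(-0.1481) = 0.1759.

Step 5 — scale by n: T² = 4 · 0.1759 = 0.7037.

T² ≈ 0.7037


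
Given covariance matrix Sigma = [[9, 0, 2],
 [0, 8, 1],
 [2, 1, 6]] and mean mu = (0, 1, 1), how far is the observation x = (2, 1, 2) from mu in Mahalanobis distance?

Step 1 — centre the observation: (x - mu) = (2, 0, 1).

Step 2 — invert Sigma (cofactor / det for 3×3, or solve directly):
  Sigma^{-1} = [[0.1202, 0.0051, -0.0409],
 [0.0051, 0.1279, -0.023],
 [-0.0409, -0.023, 0.1841]].

Step 3 — form the quadratic (x - mu)^T · Sigma^{-1} · (x - mu):
  Sigma^{-1} · (x - mu) = (0.1995, -0.0128, 0.1023).
  (x - mu)^T · [Sigma^{-1} · (x - mu)] = (2)·(0.1995) + (0)·(-0.0128) + (1)·(0.1023) = 0.5013.

Step 4 — take square root: d = √(0.5013) ≈ 0.708.

d(x, mu) = √(0.5013) ≈ 0.708


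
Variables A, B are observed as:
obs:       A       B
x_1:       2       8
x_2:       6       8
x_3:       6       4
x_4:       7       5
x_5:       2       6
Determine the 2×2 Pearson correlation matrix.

Step 1 — column means:
  mean(A) = (2 + 6 + 6 + 7 + 2) / 5 = 23/5 = 4.6
  mean(B) = (8 + 8 + 4 + 5 + 6) / 5 = 31/5 = 6.2

Step 2 — sample variances and covariances s[i,j] = (1/(n-1)) · Σ_k (x_{k,i} - mean_i) · (x_{k,j} - mean_j), with n-1 = 4:
  s[A,A] = ((-2.6)·(-2.6) + (1.4)·(1.4) + (1.4)·(1.4) + (2.4)·(2.4) + (-2.6)·(-2.6)) / 4 = 23.2/4 = 5.8
  s[A,B] = ((-2.6)·(1.8) + (1.4)·(1.8) + (1.4)·(-2.2) + (2.4)·(-1.2) + (-2.6)·(-0.2)) / 4 = -7.6/4 = -1.9
  s[B,B] = ((1.8)·(1.8) + (1.8)·(1.8) + (-2.2)·(-2.2) + (-1.2)·(-1.2) + (-0.2)·(-0.2)) / 4 = 12.8/4 = 3.2
  Sample standard deviations s_i = √(s[i,i]):
  s(A) = √(5.8) = 2.4083
  s(B) = √(3.2) = 1.7889

Step 3 — r_{ij} = s_{ij} / (s_i · s_j):
  r[A,A] = 1 (diagonal).
  r[A,B] = -1.9 / (2.4083 · 1.7889) = -1.9 / 4.3081 = -0.441
  r[B,B] = 1 (diagonal).

R is symmetric with unit diagonal. Assembling:

R = [[1, -0.441],
 [-0.441, 1]]


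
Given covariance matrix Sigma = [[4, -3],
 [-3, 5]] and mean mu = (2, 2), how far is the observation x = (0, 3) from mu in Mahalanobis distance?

Step 1 — centre the observation: (x - mu) = (-2, 1).

Step 2 — invert Sigma. det(Sigma) = 4·5 - (-3)² = 11.
  Sigma^{-1} = (1/det) · [[d, -b], [-b, a]] = [[0.4545, 0.2727],
 [0.2727, 0.3636]].

Step 3 — form the quadratic (x - mu)^T · Sigma^{-1} · (x - mu):
  Sigma^{-1} · (x - mu) = (-0.6364, -0.1818).
  (x - mu)^T · [Sigma^{-1} · (x - mu)] = (-2)·(-0.6364) + (1)·(-0.1818) = 1.0909.

Step 4 — take square root: d = √(1.0909) ≈ 1.0445.

d(x, mu) = √(1.0909) ≈ 1.0445


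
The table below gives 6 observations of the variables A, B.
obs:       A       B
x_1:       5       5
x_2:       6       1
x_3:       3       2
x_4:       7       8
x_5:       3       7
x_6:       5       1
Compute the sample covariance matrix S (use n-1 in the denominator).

Step 1 — column means:
  mean(A) = (5 + 6 + 3 + 7 + 3 + 5) / 6 = 29/6 = 4.8333
  mean(B) = (5 + 1 + 2 + 8 + 7 + 1) / 6 = 24/6 = 4

Step 2 — sample covariance S[i,j] = (1/(n-1)) · Σ_k (x_{k,i} - mean_i) · (x_{k,j} - mean_j), with n-1 = 5.
  S[A,A] = ((0.1667)·(0.1667) + (1.1667)·(1.1667) + (-1.8333)·(-1.8333) + (2.1667)·(2.1667) + (-1.8333)·(-1.8333) + (0.1667)·(0.1667)) / 5 = 12.8333/5 = 2.5667
  S[A,B] = ((0.1667)·(1) + (1.1667)·(-3) + (-1.8333)·(-2) + (2.1667)·(4) + (-1.8333)·(3) + (0.1667)·(-3)) / 5 = 3/5 = 0.6
  S[B,B] = ((1)·(1) + (-3)·(-3) + (-2)·(-2) + (4)·(4) + (3)·(3) + (-3)·(-3)) / 5 = 48/5 = 9.6

S is symmetric (S[j,i] = S[i,j]). Assembling:

S = [[2.5667, 0.6],
 [0.6, 9.6]]


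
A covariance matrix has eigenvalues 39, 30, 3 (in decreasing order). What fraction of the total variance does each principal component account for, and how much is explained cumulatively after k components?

Step 1 — total variance = trace(Sigma) = Σ λ_i = 39 + 30 + 3 = 72.

Step 2 — fraction explained by component i = λ_i / Σ λ:
  PC1: 39/72 = 0.5417
  PC2: 30/72 = 0.4167
  PC3: 3/72 = 0.0417

Step 3 — cumulative fraction after k components = (λ_1 + ... + λ_k) / Σ λ:
  k = 1: 39/72 = 0.5417
  k = 2: (39 + 30)/72 = 69/72 = 0.9583
  k = 3: (39 + 30 + 3)/72 = 72/72 = 1

Summary (fraction, with percent):

explained: PC1 0.5417 (54.17%), PC2 0.4167 (41.67%), PC3 0.0417 (4.17%);  cumulative: 0.5417, 0.9583, 1


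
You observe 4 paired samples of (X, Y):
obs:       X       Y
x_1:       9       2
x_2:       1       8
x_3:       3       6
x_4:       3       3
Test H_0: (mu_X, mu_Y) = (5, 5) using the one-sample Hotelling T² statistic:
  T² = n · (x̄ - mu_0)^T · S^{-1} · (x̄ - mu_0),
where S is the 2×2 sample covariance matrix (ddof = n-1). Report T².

Step 1 — sample mean vector:
  mean(X) = (9 + 1 + 3 + 3) / 4 = 16/4 = 4
  mean(Y) = (2 + 8 + 6 + 3) / 4 = 19/4 = 4.75
  x̄ = (4, 4.75),  deviation x̄ - mu_0 = (4, 4.75) - (5, 5) = (-1, -0.25).

Step 2 — sample covariance matrix, S[i,j] = (1/(n-1)) · Σ_k (x_{k,i} - mean_i) · (x_{k,j} - mean_j), divisor n-1 = 3:
  S[X,X] = ((5)·(5) + (-3)·(-3) + (-1)·(-1) + (-1)·(-1)) / 3 = 36/3 = 12
  S[X,Y] = ((5)·(-2.75) + (-3)·(3.25) + (-1)·(1.25) + (-1)·(-1.75)) / 3 = -23/3 = -7.6667
  S[Y,Y] = ((-2.75)·(-2.75) + (3.25)·(3.25) + (1.25)·(1.25) + (-1.75)·(-1.75)) / 3 = 22.75/3 = 7.5833
  S = [[12, -7.6667],
 [-7.6667, 7.5833]].

Step 3 — invert S. det(S) = 12·7.5833 - (-7.6667)² = 32.2222.
  S^{-1} = (1/det) · [[d, -b], [-b, a]] = [[0.2353, 0.2379],
 [0.2379, 0.3724]].

Step 4 — quadratic form (x̄ - mu_0)^T · S^{-1} · (x̄ - mu_0):
  S^{-1} · (x̄ - mu_0) = (-0.2948, -0.331),
  (x̄ - mu_0)^T · [...] = (-1)·(-0.2948) + (-0.25)·(-0.331) = 0.3776.

Step 5 — scale by n: T² = 4 · 0.3776 = 1.5103.

T² ≈ 1.5103


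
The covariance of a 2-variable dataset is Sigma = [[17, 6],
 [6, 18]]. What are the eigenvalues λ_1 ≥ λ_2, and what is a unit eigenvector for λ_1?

Step 1 — characteristic polynomial of 2×2 Sigma:
  det(Sigma - λI) = λ² - trace · λ + det = 0.
  trace = 17 + 18 = 35, det = 17·18 - (6)² = 270.
Step 2 — discriminant:
  Δ = trace² - 4·det = 1225 - 1080 = 145.
Step 3 — eigenvalues:
  λ = (trace ± √Δ)/2 = (35 ± 12.0416)/2,
  λ_1 = 23.5208,  λ_2 = 11.4792.

Step 4 — unit eigenvector for λ_1: solve (Sigma - λ_1 I)v = 0. First row:
  (17 - 23.5208)·v_x + (6)·v_y = 0, i.e. (-6.5208)·v_x + (6)·v_y = 0,
  so v ∝ (b, λ_1 - a) = (6, 6.5208) = u.
  ||u|| = √((6)² + (6.5208)²) = √(78.5208) ≈ 8.8612,
  v_1 = u/||u|| ≈ (0.6771, 0.7359) (||v_1|| = 1).

λ_1 = 23.5208,  λ_2 = 11.4792;  v_1 ≈ (0.6771, 0.7359)


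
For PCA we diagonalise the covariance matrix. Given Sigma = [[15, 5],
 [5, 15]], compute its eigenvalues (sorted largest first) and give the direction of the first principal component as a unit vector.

Step 1 — characteristic polynomial of 2×2 Sigma:
  det(Sigma - λI) = λ² - trace · λ + det = 0.
  trace = 15 + 15 = 30, det = 15·15 - (5)² = 200.
Step 2 — discriminant:
  Δ = trace² - 4·det = 900 - 800 = 100.
Step 3 — eigenvalues:
  λ = (trace ± √Δ)/2 = (30 ± 10)/2,
  λ_1 = 20,  λ_2 = 10.

Step 4 — unit eigenvector for λ_1: solve (Sigma - λ_1 I)v = 0. First row:
  (15 - 20)·v_x + (5)·v_y = 0, i.e. (-5)·v_x + (5)·v_y = 0,
  so v ∝ (b, λ_1 - a) = (5, 5) = u.
  ||u|| = √((5)² + (5)²) = √(50) ≈ 7.0711,
  v_1 = u/||u|| ≈ (0.7071, 0.7071) (||v_1|| = 1).

λ_1 = 20,  λ_2 = 10;  v_1 ≈ (0.7071, 0.7071)


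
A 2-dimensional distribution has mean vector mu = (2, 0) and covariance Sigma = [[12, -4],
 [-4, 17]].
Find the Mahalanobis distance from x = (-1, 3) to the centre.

Step 1 — centre the observation: (x - mu) = (-3, 3).

Step 2 — invert Sigma. det(Sigma) = 12·17 - (-4)² = 188.
  Sigma^{-1} = (1/det) · [[d, -b], [-b, a]] = [[0.0904, 0.0213],
 [0.0213, 0.0638]].

Step 3 — form the quadratic (x - mu)^T · Sigma^{-1} · (x - mu):
  Sigma^{-1} · (x - mu) = (-0.2074, 0.1277).
  (x - mu)^T · [Sigma^{-1} · (x - mu)] = (-3)·(-0.2074) + (3)·(0.1277) = 1.0053.

Step 4 — take square root: d = √(1.0053) ≈ 1.0027.

d(x, mu) = √(1.0053) ≈ 1.0027


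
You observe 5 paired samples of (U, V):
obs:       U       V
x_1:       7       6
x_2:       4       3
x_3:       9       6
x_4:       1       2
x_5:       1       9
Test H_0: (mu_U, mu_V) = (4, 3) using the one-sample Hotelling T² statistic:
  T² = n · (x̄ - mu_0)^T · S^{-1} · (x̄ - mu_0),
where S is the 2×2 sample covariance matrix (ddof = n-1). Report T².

Step 1 — sample mean vector:
  mean(U) = (7 + 4 + 9 + 1 + 1) / 5 = 22/5 = 4.4
  mean(V) = (6 + 3 + 6 + 2 + 9) / 5 = 26/5 = 5.2
  x̄ = (4.4, 5.2),  deviation x̄ - mu_0 = (4.4, 5.2) - (4, 3) = (0.4, 2.2).

Step 2 — sample covariance matrix, S[i,j] = (1/(n-1)) · Σ_k (x_{k,i} - mean_i) · (x_{k,j} - mean_j), divisor n-1 = 4:
  S[U,U] = ((2.6)·(2.6) + (-0.4)·(-0.4) + (4.6)·(4.6) + (-3.4)·(-3.4) + (-3.4)·(-3.4)) / 4 = 51.2/4 = 12.8
  S[U,V] = ((2.6)·(0.8) + (-0.4)·(-2.2) + (4.6)·(0.8) + (-3.4)·(-3.2) + (-3.4)·(3.8)) / 4 = 4.6/4 = 1.15
  S[V,V] = ((0.8)·(0.8) + (-2.2)·(-2.2) + (0.8)·(0.8) + (-3.2)·(-3.2) + (3.8)·(3.8)) / 4 = 30.8/4 = 7.7
  S = [[12.8, 1.15],
 [1.15, 7.7]].

Step 3 — invert S. det(S) = 12.8·7.7 - (1.15)² = 97.2375.
  S^{-1} = (1/det) · [[d, -b], [-b, a]] = [[0.0792, -0.0118],
 [-0.0118, 0.1316]].

Step 4 — quadratic form (x̄ - mu_0)^T · S^{-1} · (x̄ - mu_0):
  S^{-1} · (x̄ - mu_0) = (0.0057, 0.2849),
  (x̄ - mu_0)^T · [...] = (0.4)·(0.0057) + (2.2)·(0.2849) = 0.629.

Step 5 — scale by n: T² = 5 · 0.629 = 3.1449.

T² ≈ 3.1449


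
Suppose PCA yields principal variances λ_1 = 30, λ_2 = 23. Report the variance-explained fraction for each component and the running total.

Step 1 — total variance = trace(Sigma) = Σ λ_i = 30 + 23 = 53.

Step 2 — fraction explained by component i = λ_i / Σ λ:
  PC1: 30/53 = 0.566
  PC2: 23/53 = 0.434

Step 3 — cumulative fraction after k components = (λ_1 + ... + λ_k) / Σ λ:
  k = 1: 30/53 = 0.566
  k = 2: (30 + 23)/53 = 53/53 = 1

Summary (fraction, with percent):

explained: PC1 0.566 (56.6%), PC2 0.434 (43.4%);  cumulative: 0.566, 1


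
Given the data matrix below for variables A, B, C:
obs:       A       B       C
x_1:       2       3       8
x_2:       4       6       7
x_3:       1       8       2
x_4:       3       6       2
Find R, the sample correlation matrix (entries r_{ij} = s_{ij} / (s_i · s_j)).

Step 1 — column means:
  mean(A) = (2 + 4 + 1 + 3) / 4 = 10/4 = 2.5
  mean(B) = (3 + 6 + 8 + 6) / 4 = 23/4 = 5.75
  mean(C) = (8 + 7 + 2 + 2) / 4 = 19/4 = 4.75

Step 2 — sample variances and covariances s[i,j] = (1/(n-1)) · Σ_k (x_{k,i} - mean_i) · (x_{k,j} - mean_j), with n-1 = 3:
  s[A,A] = ((-0.5)·(-0.5) + (1.5)·(1.5) + (-1.5)·(-1.5) + (0.5)·(0.5)) / 3 = 5/3 = 1.6667
  s[A,B] = ((-0.5)·(-2.75) + (1.5)·(0.25) + (-1.5)·(2.25) + (0.5)·(0.25)) / 3 = -1.5/3 = -0.5
  s[A,C] = ((-0.5)·(3.25) + (1.5)·(2.25) + (-1.5)·(-2.75) + (0.5)·(-2.75)) / 3 = 4.5/3 = 1.5
  s[B,B] = ((-2.75)·(-2.75) + (0.25)·(0.25) + (2.25)·(2.25) + (0.25)·(0.25)) / 3 = 12.75/3 = 4.25
  s[B,C] = ((-2.75)·(3.25) + (0.25)·(2.25) + (2.25)·(-2.75) + (0.25)·(-2.75)) / 3 = -15.25/3 = -5.0833
  s[C,C] = ((3.25)·(3.25) + (2.25)·(2.25) + (-2.75)·(-2.75) + (-2.75)·(-2.75)) / 3 = 30.75/3 = 10.25
  Sample standard deviations s_i = √(s[i,i]):
  s(A) = √(1.6667) = 1.291
  s(B) = √(4.25) = 2.0616
  s(C) = √(10.25) = 3.2016

Step 3 — r_{ij} = s_{ij} / (s_i · s_j):
  r[A,A] = 1 (diagonal).
  r[A,B] = -0.5 / (1.291 · 2.0616) = -0.5 / 2.6615 = -0.1879
  r[A,C] = 1.5 / (1.291 · 3.2016) = 1.5 / 4.1332 = 0.3629
  r[B,B] = 1 (diagonal).
  r[B,C] = -5.0833 / (2.0616 · 3.2016) = -5.0833 / 6.6002 = -0.7702
  r[C,C] = 1 (diagonal).

R is symmetric with unit diagonal. Assembling:

R = [[1, -0.1879, 0.3629],
 [-0.1879, 1, -0.7702],
 [0.3629, -0.7702, 1]]


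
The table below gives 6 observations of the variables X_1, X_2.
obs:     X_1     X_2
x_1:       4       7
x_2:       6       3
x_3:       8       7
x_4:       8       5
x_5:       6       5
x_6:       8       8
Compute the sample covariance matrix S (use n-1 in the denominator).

Step 1 — column means:
  mean(X_1) = (4 + 6 + 8 + 8 + 6 + 8) / 6 = 40/6 = 6.6667
  mean(X_2) = (7 + 3 + 7 + 5 + 5 + 8) / 6 = 35/6 = 5.8333

Step 2 — sample covariance S[i,j] = (1/(n-1)) · Σ_k (x_{k,i} - mean_i) · (x_{k,j} - mean_j), with n-1 = 5.
  S[X_1,X_1] = ((-2.6667)·(-2.6667) + (-0.6667)·(-0.6667) + (1.3333)·(1.3333) + (1.3333)·(1.3333) + (-0.6667)·(-0.6667) + (1.3333)·(1.3333)) / 5 = 13.3333/5 = 2.6667
  S[X_1,X_2] = ((-2.6667)·(1.1667) + (-0.6667)·(-2.8333) + (1.3333)·(1.1667) + (1.3333)·(-0.8333) + (-0.6667)·(-0.8333) + (1.3333)·(2.1667)) / 5 = 2.6667/5 = 0.5333
  S[X_2,X_2] = ((1.1667)·(1.1667) + (-2.8333)·(-2.8333) + (1.1667)·(1.1667) + (-0.8333)·(-0.8333) + (-0.8333)·(-0.8333) + (2.1667)·(2.1667)) / 5 = 16.8333/5 = 3.3667

S is symmetric (S[j,i] = S[i,j]). Assembling:

S = [[2.6667, 0.5333],
 [0.5333, 3.3667]]


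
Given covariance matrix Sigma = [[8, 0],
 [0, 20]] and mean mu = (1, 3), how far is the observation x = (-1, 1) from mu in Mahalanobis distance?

Step 1 — centre the observation: (x - mu) = (-2, -2).

Step 2 — invert Sigma. det(Sigma) = 8·20 - (0)² = 160.
  Sigma^{-1} = (1/det) · [[d, -b], [-b, a]] = [[0.125, 0],
 [0, 0.05]].

Step 3 — form the quadratic (x - mu)^T · Sigma^{-1} · (x - mu):
  Sigma^{-1} · (x - mu) = (-0.25, -0.1).
  (x - mu)^T · [Sigma^{-1} · (x - mu)] = (-2)·(-0.25) + (-2)·(-0.1) = 0.7.

Step 4 — take square root: d = √(0.7) ≈ 0.8367.

d(x, mu) = √(0.7) ≈ 0.8367


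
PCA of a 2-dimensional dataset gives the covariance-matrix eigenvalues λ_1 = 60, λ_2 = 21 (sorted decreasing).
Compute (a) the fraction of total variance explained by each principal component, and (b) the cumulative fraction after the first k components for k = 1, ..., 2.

Step 1 — total variance = trace(Sigma) = Σ λ_i = 60 + 21 = 81.

Step 2 — fraction explained by component i = λ_i / Σ λ:
  PC1: 60/81 = 0.7407
  PC2: 21/81 = 0.2593

Step 3 — cumulative fraction after k components = (λ_1 + ... + λ_k) / Σ λ:
  k = 1: 60/81 = 0.7407
  k = 2: (60 + 21)/81 = 81/81 = 1

Summary (fraction, with percent):

explained: PC1 0.7407 (74.07%), PC2 0.2593 (25.93%);  cumulative: 0.7407, 1


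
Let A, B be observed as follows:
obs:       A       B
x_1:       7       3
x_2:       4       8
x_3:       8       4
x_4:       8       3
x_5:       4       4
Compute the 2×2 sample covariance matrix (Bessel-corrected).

Step 1 — column means:
  mean(A) = (7 + 4 + 8 + 8 + 4) / 5 = 31/5 = 6.2
  mean(B) = (3 + 8 + 4 + 3 + 4) / 5 = 22/5 = 4.4

Step 2 — sample covariance S[i,j] = (1/(n-1)) · Σ_k (x_{k,i} - mean_i) · (x_{k,j} - mean_j), with n-1 = 4.
  S[A,A] = ((0.8)·(0.8) + (-2.2)·(-2.2) + (1.8)·(1.8) + (1.8)·(1.8) + (-2.2)·(-2.2)) / 4 = 16.8/4 = 4.2
  S[A,B] = ((0.8)·(-1.4) + (-2.2)·(3.6) + (1.8)·(-0.4) + (1.8)·(-1.4) + (-2.2)·(-0.4)) / 4 = -11.4/4 = -2.85
  S[B,B] = ((-1.4)·(-1.4) + (3.6)·(3.6) + (-0.4)·(-0.4) + (-1.4)·(-1.4) + (-0.4)·(-0.4)) / 4 = 17.2/4 = 4.3

S is symmetric (S[j,i] = S[i,j]). Assembling:

S = [[4.2, -2.85],
 [-2.85, 4.3]]


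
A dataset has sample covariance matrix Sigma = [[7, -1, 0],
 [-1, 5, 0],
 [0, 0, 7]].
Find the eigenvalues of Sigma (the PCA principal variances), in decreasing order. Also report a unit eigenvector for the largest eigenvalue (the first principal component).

Step 1 — characteristic polynomial p(λ) = det(λI - Sigma) = λ³ - tr·λ² + c_1·λ - det, where tr = trace, c_1 = sum of the principal 2×2 minors, det = det(Sigma):
  tr = 7 + 5 + 7 = 19,
  c_1 = (7·5 - (-1)²) + (7·7 - (0)²) + (5·7 - (0)²) = 34 + 49 + 35 = 118,
  det = 7·(5·7 - (0)²) - (-1)·((-1)·7 - (0)·(0)) + (0)·((-1)·(0) - 5·(0)) = 7·(35) - (-1)·(-7) + (0)·(0) = 238.
  So p(λ) = λ³ - 19λ² + 118λ - 238.
Step 2 — look for an integer root (rational root theorem: any rational root is an integer divisor of 238). Testing λ = 7:
  p(7) = 343 - 931 + 826 - 238 = 0  ✓
  Dividing out (λ - 7): p(λ) = (λ - 7)(λ² - 12λ + 34).
Step 3 — remaining eigenvalues from the quadratic λ² - 12λ + 34 = 0:
  Δ = 12² - 4·34 = 144 - 136 = 8,  λ = (12 ± √8)/2 = (12 ± 2.8284)/2 ≈ 7.4142 or 4.5858.
  Sorted: λ_1 = 7.4142,  λ_2 = 7,  λ_3 = 4.5858  (check: sum = 19 = tr ✓).

Step 4 — unit eigenvector for λ_1 ≈ 7.4142: v spans the null space of (Sigma - λ_1 I), whose rows are
  r_1 = (-0.4142, -1, 0),  r_2 = (-1, -2.4142, 0),  r_3 = (0, 0, -0.4142).
  v is orthogonal to every row, so take v ∝ r_1 × r_3 = ((-1)·(-0.4142) - (0)·(0), (0)·(0) - (-0.4142)·(-0.4142), (-0.4142)·(0) - (-1)·(0)) ≈ (0.4142, -0.1716, 0).
  Let u = (0.4142, -0.1716, 0).
  ||u|| = √((0.4142)² + (-0.1716)² + (0)²) = √(0.201) ≈ 0.4483,  v_1 = u/||u|| ≈ (0.9239, -0.3827, 0) (||v_1|| = 1).

λ_1 = 7.4142,  λ_2 = 7,  λ_3 = 4.5858;  v_1 ≈ (0.9239, -0.3827, 0)


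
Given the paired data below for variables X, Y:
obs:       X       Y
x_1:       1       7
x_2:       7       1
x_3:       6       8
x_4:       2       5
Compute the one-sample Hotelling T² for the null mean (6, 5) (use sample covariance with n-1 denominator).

Step 1 — sample mean vector:
  mean(X) = (1 + 7 + 6 + 2) / 4 = 16/4 = 4
  mean(Y) = (7 + 1 + 8 + 5) / 4 = 21/4 = 5.25
  x̄ = (4, 5.25),  deviation x̄ - mu_0 = (4, 5.25) - (6, 5) = (-2, 0.25).

Step 2 — sample covariance matrix, S[i,j] = (1/(n-1)) · Σ_k (x_{k,i} - mean_i) · (x_{k,j} - mean_j), divisor n-1 = 3:
  S[X,X] = ((-3)·(-3) + (3)·(3) + (2)·(2) + (-2)·(-2)) / 3 = 26/3 = 8.6667
  S[X,Y] = ((-3)·(1.75) + (3)·(-4.25) + (2)·(2.75) + (-2)·(-0.25)) / 3 = -12/3 = -4
  S[Y,Y] = ((1.75)·(1.75) + (-4.25)·(-4.25) + (2.75)·(2.75) + (-0.25)·(-0.25)) / 3 = 28.75/3 = 9.5833
  S = [[8.6667, -4],
 [-4, 9.5833]].

Step 3 — invert S. det(S) = 8.6667·9.5833 - (-4)² = 67.0556.
  S^{-1} = (1/det) · [[d, -b], [-b, a]] = [[0.1429, 0.0597],
 [0.0597, 0.1292]].

Step 4 — quadratic form (x̄ - mu_0)^T · S^{-1} · (x̄ - mu_0):
  S^{-1} · (x̄ - mu_0) = (-0.2709, -0.087),
  (x̄ - mu_0)^T · [...] = (-2)·(-0.2709) + (0.25)·(-0.087) = 0.5201.

Step 5 — scale by n: T² = 4 · 0.5201 = 2.0804.

T² ≈ 2.0804


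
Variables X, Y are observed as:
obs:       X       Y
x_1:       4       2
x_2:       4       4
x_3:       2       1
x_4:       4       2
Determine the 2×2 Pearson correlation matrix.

Step 1 — column means:
  mean(X) = (4 + 4 + 2 + 4) / 4 = 14/4 = 3.5
  mean(Y) = (2 + 4 + 1 + 2) / 4 = 9/4 = 2.25

Step 2 — sample variances and covariances s[i,j] = (1/(n-1)) · Σ_k (x_{k,i} - mean_i) · (x_{k,j} - mean_j), with n-1 = 3:
  s[X,X] = ((0.5)·(0.5) + (0.5)·(0.5) + (-1.5)·(-1.5) + (0.5)·(0.5)) / 3 = 3/3 = 1
  s[X,Y] = ((0.5)·(-0.25) + (0.5)·(1.75) + (-1.5)·(-1.25) + (0.5)·(-0.25)) / 3 = 2.5/3 = 0.8333
  s[Y,Y] = ((-0.25)·(-0.25) + (1.75)·(1.75) + (-1.25)·(-1.25) + (-0.25)·(-0.25)) / 3 = 4.75/3 = 1.5833
  Sample standard deviations s_i = √(s[i,i]):
  s(X) = √(1) = 1
  s(Y) = √(1.5833) = 1.2583

Step 3 — r_{ij} = s_{ij} / (s_i · s_j):
  r[X,X] = 1 (diagonal).
  r[X,Y] = 0.8333 / (1 · 1.2583) = 0.8333 / 1.2583 = 0.6623
  r[Y,Y] = 1 (diagonal).

R is symmetric with unit diagonal. Assembling:

R = [[1, 0.6623],
 [0.6623, 1]]


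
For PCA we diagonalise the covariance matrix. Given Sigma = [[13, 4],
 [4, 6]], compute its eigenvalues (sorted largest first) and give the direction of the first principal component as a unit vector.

Step 1 — characteristic polynomial of 2×2 Sigma:
  det(Sigma - λI) = λ² - trace · λ + det = 0.
  trace = 13 + 6 = 19, det = 13·6 - (4)² = 62.
Step 2 — discriminant:
  Δ = trace² - 4·det = 361 - 248 = 113.
Step 3 — eigenvalues:
  λ = (trace ± √Δ)/2 = (19 ± 10.6301)/2,
  λ_1 = 14.8151,  λ_2 = 4.1849.

Step 4 — unit eigenvector for λ_1: solve (Sigma - λ_1 I)v = 0. First row:
  (13 - 14.8151)·v_x + (4)·v_y = 0, i.e. (-1.8151)·v_x + (4)·v_y = 0,
  so v ∝ (b, λ_1 - a) = (4, 1.8151) = u.
  ||u|| = √((4)² + (1.8151)²) = √(19.2945) ≈ 4.3925,
  v_1 = u/||u|| ≈ (0.9106, 0.4132) (||v_1|| = 1).

λ_1 = 14.8151,  λ_2 = 4.1849;  v_1 ≈ (0.9106, 0.4132)


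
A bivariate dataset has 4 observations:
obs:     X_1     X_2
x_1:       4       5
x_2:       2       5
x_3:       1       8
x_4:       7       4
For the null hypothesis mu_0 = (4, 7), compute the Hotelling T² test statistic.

Step 1 — sample mean vector:
  mean(X_1) = (4 + 2 + 1 + 7) / 4 = 14/4 = 3.5
  mean(X_2) = (5 + 5 + 8 + 4) / 4 = 22/4 = 5.5
  x̄ = (3.5, 5.5),  deviation x̄ - mu_0 = (3.5, 5.5) - (4, 7) = (-0.5, -1.5).

Step 2 — sample covariance matrix, S[i,j] = (1/(n-1)) · Σ_k (x_{k,i} - mean_i) · (x_{k,j} - mean_j), divisor n-1 = 3:
  S[X_1,X_1] = ((0.5)·(0.5) + (-1.5)·(-1.5) + (-2.5)·(-2.5) + (3.5)·(3.5)) / 3 = 21/3 = 7
  S[X_1,X_2] = ((0.5)·(-0.5) + (-1.5)·(-0.5) + (-2.5)·(2.5) + (3.5)·(-1.5)) / 3 = -11/3 = -3.6667
  S[X_2,X_2] = ((-0.5)·(-0.5) + (-0.5)·(-0.5) + (2.5)·(2.5) + (-1.5)·(-1.5)) / 3 = 9/3 = 3
  S = [[7, -3.6667],
 [-3.6667, 3]].

Step 3 — invert S. det(S) = 7·3 - (-3.6667)² = 7.5556.
  S^{-1} = (1/det) · [[d, -b], [-b, a]] = [[0.3971, 0.4853],
 [0.4853, 0.9265]].

Step 4 — quadratic form (x̄ - mu_0)^T · S^{-1} · (x̄ - mu_0):
  S^{-1} · (x̄ - mu_0) = (-0.9265, -1.6324),
  (x̄ - mu_0)^T · [...] = (-0.5)·(-0.9265) + (-1.5)·(-1.6324) = 2.9118.

Step 5 — scale by n: T² = 4 · 2.9118 = 11.6471.

T² ≈ 11.6471


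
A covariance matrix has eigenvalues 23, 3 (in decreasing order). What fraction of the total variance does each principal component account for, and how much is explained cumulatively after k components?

Step 1 — total variance = trace(Sigma) = Σ λ_i = 23 + 3 = 26.

Step 2 — fraction explained by component i = λ_i / Σ λ:
  PC1: 23/26 = 0.8846
  PC2: 3/26 = 0.1154

Step 3 — cumulative fraction after k components = (λ_1 + ... + λ_k) / Σ λ:
  k = 1: 23/26 = 0.8846
  k = 2: (23 + 3)/26 = 26/26 = 1

Summary (fraction, with percent):

explained: PC1 0.8846 (88.46%), PC2 0.1154 (11.54%);  cumulative: 0.8846, 1


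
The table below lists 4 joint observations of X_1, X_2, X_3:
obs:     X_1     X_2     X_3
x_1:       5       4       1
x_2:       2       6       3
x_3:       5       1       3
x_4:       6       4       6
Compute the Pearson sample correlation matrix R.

Step 1 — column means:
  mean(X_1) = (5 + 2 + 5 + 6) / 4 = 18/4 = 4.5
  mean(X_2) = (4 + 6 + 1 + 4) / 4 = 15/4 = 3.75
  mean(X_3) = (1 + 3 + 3 + 6) / 4 = 13/4 = 3.25

Step 2 — sample variances and covariances s[i,j] = (1/(n-1)) · Σ_k (x_{k,i} - mean_i) · (x_{k,j} - mean_j), with n-1 = 3:
  s[X_1,X_1] = ((0.5)·(0.5) + (-2.5)·(-2.5) + (0.5)·(0.5) + (1.5)·(1.5)) / 3 = 9/3 = 3
  s[X_1,X_2] = ((0.5)·(0.25) + (-2.5)·(2.25) + (0.5)·(-2.75) + (1.5)·(0.25)) / 3 = -6.5/3 = -2.1667
  s[X_1,X_3] = ((0.5)·(-2.25) + (-2.5)·(-0.25) + (0.5)·(-0.25) + (1.5)·(2.75)) / 3 = 3.5/3 = 1.1667
  s[X_2,X_2] = ((0.25)·(0.25) + (2.25)·(2.25) + (-2.75)·(-2.75) + (0.25)·(0.25)) / 3 = 12.75/3 = 4.25
  s[X_2,X_3] = ((0.25)·(-2.25) + (2.25)·(-0.25) + (-2.75)·(-0.25) + (0.25)·(2.75)) / 3 = 0.25/3 = 0.0833
  s[X_3,X_3] = ((-2.25)·(-2.25) + (-0.25)·(-0.25) + (-0.25)·(-0.25) + (2.75)·(2.75)) / 3 = 12.75/3 = 4.25
  Sample standard deviations s_i = √(s[i,i]):
  s(X_1) = √(3) = 1.7321
  s(X_2) = √(4.25) = 2.0616
  s(X_3) = √(4.25) = 2.0616

Step 3 — r_{ij} = s_{ij} / (s_i · s_j):
  r[X_1,X_1] = 1 (diagonal).
  r[X_1,X_2] = -2.1667 / (1.7321 · 2.0616) = -2.1667 / 3.5707 = -0.6068
  r[X_1,X_3] = 1.1667 / (1.7321 · 2.0616) = 1.1667 / 3.5707 = 0.3267
  r[X_2,X_2] = 1 (diagonal).
  r[X_2,X_3] = 0.0833 / (2.0616 · 2.0616) = 0.0833 / 4.25 = 0.0196
  r[X_3,X_3] = 1 (diagonal).

R is symmetric with unit diagonal. Assembling:

R = [[1, -0.6068, 0.3267],
 [-0.6068, 1, 0.0196],
 [0.3267, 0.0196, 1]]


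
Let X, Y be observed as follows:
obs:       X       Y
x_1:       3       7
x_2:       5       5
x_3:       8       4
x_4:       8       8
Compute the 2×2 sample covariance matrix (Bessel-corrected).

Step 1 — column means:
  mean(X) = (3 + 5 + 8 + 8) / 4 = 24/4 = 6
  mean(Y) = (7 + 5 + 4 + 8) / 4 = 24/4 = 6

Step 2 — sample covariance S[i,j] = (1/(n-1)) · Σ_k (x_{k,i} - mean_i) · (x_{k,j} - mean_j), with n-1 = 3.
  S[X,X] = ((-3)·(-3) + (-1)·(-1) + (2)·(2) + (2)·(2)) / 3 = 18/3 = 6
  S[X,Y] = ((-3)·(1) + (-1)·(-1) + (2)·(-2) + (2)·(2)) / 3 = -2/3 = -0.6667
  S[Y,Y] = ((1)·(1) + (-1)·(-1) + (-2)·(-2) + (2)·(2)) / 3 = 10/3 = 3.3333

S is symmetric (S[j,i] = S[i,j]). Assembling:

S = [[6, -0.6667],
 [-0.6667, 3.3333]]


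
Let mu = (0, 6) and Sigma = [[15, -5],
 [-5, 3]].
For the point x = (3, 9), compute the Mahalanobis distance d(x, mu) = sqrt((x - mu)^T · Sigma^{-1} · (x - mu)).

Step 1 — centre the observation: (x - mu) = (3, 3).

Step 2 — invert Sigma. det(Sigma) = 15·3 - (-5)² = 20.
  Sigma^{-1} = (1/det) · [[d, -b], [-b, a]] = [[0.15, 0.25],
 [0.25, 0.75]].

Step 3 — form the quadratic (x - mu)^T · Sigma^{-1} · (x - mu):
  Sigma^{-1} · (x - mu) = (1.2, 3).
  (x - mu)^T · [Sigma^{-1} · (x - mu)] = (3)·(1.2) + (3)·(3) = 12.6.

Step 4 — take square root: d = √(12.6) ≈ 3.5496.

d(x, mu) = √(12.6) ≈ 3.5496


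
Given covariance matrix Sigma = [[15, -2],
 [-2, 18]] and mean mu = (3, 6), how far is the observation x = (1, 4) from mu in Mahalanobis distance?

Step 1 — centre the observation: (x - mu) = (-2, -2).

Step 2 — invert Sigma. det(Sigma) = 15·18 - (-2)² = 266.
  Sigma^{-1} = (1/det) · [[d, -b], [-b, a]] = [[0.0677, 0.0075],
 [0.0075, 0.0564]].

Step 3 — form the quadratic (x - mu)^T · Sigma^{-1} · (x - mu):
  Sigma^{-1} · (x - mu) = (-0.1504, -0.1278).
  (x - mu)^T · [Sigma^{-1} · (x - mu)] = (-2)·(-0.1504) + (-2)·(-0.1278) = 0.5564.

Step 4 — take square root: d = √(0.5564) ≈ 0.7459.

d(x, mu) = √(0.5564) ≈ 0.7459


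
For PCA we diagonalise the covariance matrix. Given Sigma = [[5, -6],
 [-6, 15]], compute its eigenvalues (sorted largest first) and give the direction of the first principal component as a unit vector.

Step 1 — characteristic polynomial of 2×2 Sigma:
  det(Sigma - λI) = λ² - trace · λ + det = 0.
  trace = 5 + 15 = 20, det = 5·15 - (-6)² = 39.
Step 2 — discriminant:
  Δ = trace² - 4·det = 400 - 156 = 244.
Step 3 — eigenvalues:
  λ = (trace ± √Δ)/2 = (20 ± 15.6205)/2,
  λ_1 = 17.8102,  λ_2 = 2.1898.

Step 4 — unit eigenvector for λ_1: solve (Sigma - λ_1 I)v = 0. First row:
  (5 - 17.8102)·v_x + (-6)·v_y = 0, i.e. (-12.8102)·v_x + (-6)·v_y = 0,
  so v ∝ (b, λ_1 - a) = (-6, 12.8102); multiply by -1 so the first entry is positive: u = (6, -12.8102).
  ||u|| = √((6)² + (-12.8102)²) = √(200.1025) ≈ 14.1458,
  v_1 = u/||u|| ≈ (0.4242, -0.9056) (||v_1|| = 1).

λ_1 = 17.8102,  λ_2 = 2.1898;  v_1 ≈ (0.4242, -0.9056)


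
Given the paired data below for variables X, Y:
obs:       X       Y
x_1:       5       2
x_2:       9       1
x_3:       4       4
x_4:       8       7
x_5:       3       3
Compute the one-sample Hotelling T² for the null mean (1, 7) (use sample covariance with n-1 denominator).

Step 1 — sample mean vector:
  mean(X) = (5 + 9 + 4 + 8 + 3) / 5 = 29/5 = 5.8
  mean(Y) = (2 + 1 + 4 + 7 + 3) / 5 = 17/5 = 3.4
  x̄ = (5.8, 3.4),  deviation x̄ - mu_0 = (5.8, 3.4) - (1, 7) = (4.8, -3.6).

Step 2 — sample covariance matrix, S[i,j] = (1/(n-1)) · Σ_k (x_{k,i} - mean_i) · (x_{k,j} - mean_j), divisor n-1 = 4:
  S[X,X] = ((-0.8)·(-0.8) + (3.2)·(3.2) + (-1.8)·(-1.8) + (2.2)·(2.2) + (-2.8)·(-2.8)) / 4 = 26.8/4 = 6.7
  S[X,Y] = ((-0.8)·(-1.4) + (3.2)·(-2.4) + (-1.8)·(0.6) + (2.2)·(3.6) + (-2.8)·(-0.4)) / 4 = 1.4/4 = 0.35
  S[Y,Y] = ((-1.4)·(-1.4) + (-2.4)·(-2.4) + (0.6)·(0.6) + (3.6)·(3.6) + (-0.4)·(-0.4)) / 4 = 21.2/4 = 5.3
  S = [[6.7, 0.35],
 [0.35, 5.3]].

Step 3 — invert S. det(S) = 6.7·5.3 - (0.35)² = 35.3875.
  S^{-1} = (1/det) · [[d, -b], [-b, a]] = [[0.1498, -0.0099],
 [-0.0099, 0.1893]].

Step 4 — quadratic form (x̄ - mu_0)^T · S^{-1} · (x̄ - mu_0):
  S^{-1} · (x̄ - mu_0) = (0.7545, -0.7291),
  (x̄ - mu_0)^T · [...] = (4.8)·(0.7545) + (-3.6)·(-0.7291) = 6.2463.

Step 5 — scale by n: T² = 5 · 6.2463 = 31.2314.

T² ≈ 31.2314
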